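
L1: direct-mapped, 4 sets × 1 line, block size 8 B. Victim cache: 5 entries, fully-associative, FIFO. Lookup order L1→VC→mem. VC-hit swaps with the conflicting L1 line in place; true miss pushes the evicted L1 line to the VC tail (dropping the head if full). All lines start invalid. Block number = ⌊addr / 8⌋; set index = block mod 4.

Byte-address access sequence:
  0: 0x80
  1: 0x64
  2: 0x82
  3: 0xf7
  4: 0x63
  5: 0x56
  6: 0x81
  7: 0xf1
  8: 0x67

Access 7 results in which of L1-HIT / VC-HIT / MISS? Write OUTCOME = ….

#0 0x80→b16/s0 MISS; vc=[]
#1 0x64→b12/s0 MISS; vc=[16]
#2 0x82→b16/s0 VC-HIT; vc=[12]
#3 0xf7→b30/s2 MISS; vc=[12]
#4 0x63→b12/s0 VC-HIT; vc=[16]
#5 0x56→b10/s2 MISS; vc=[16,30]
#6 0x81→b16/s0 VC-HIT; vc=[12,30]
#7 0xf1→b30/s2 VC-HIT; vc=[12,10]
#8 0x67→b12/s0 VC-HIT; vc=[16,10]

OUTCOME = VC-HIT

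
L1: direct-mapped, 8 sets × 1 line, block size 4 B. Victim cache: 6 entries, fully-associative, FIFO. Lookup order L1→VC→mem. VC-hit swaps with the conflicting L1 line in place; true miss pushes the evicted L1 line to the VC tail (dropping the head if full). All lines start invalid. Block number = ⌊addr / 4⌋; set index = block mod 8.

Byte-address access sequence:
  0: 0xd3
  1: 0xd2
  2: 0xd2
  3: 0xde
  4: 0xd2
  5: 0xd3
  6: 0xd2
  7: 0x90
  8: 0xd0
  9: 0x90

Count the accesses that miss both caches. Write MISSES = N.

MISSES = 3

  [0] addr=0xd3 blk=52 s=4: MISS | VC []
  [1] addr=0xd2 blk=52 s=4: L1-HIT | VC []
  [2] addr=0xd2 blk=52 s=4: L1-HIT | VC []
  [3] addr=0xde blk=55 s=7: MISS | VC []
  [4] addr=0xd2 blk=52 s=4: L1-HIT | VC []
  [5] addr=0xd3 blk=52 s=4: L1-HIT | VC []
  [6] addr=0xd2 blk=52 s=4: L1-HIT | VC []
  [7] addr=0x90 blk=36 s=4: MISS | VC [52]
  [8] addr=0xd0 blk=52 s=4: VC-HIT | VC [36]
  [9] addr=0x90 blk=36 s=4: VC-HIT | VC [52]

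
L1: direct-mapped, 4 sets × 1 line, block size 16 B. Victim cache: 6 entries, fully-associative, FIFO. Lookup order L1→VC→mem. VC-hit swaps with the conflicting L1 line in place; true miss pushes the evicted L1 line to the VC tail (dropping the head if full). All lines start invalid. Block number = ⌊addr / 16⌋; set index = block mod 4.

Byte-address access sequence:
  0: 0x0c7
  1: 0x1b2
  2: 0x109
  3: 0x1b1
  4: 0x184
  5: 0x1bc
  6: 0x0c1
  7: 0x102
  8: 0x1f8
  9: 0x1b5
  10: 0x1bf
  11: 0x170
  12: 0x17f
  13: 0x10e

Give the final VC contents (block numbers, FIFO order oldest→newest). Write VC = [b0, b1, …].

VC = [24, 12, 31, 27]

  [0] addr=0xc7 blk=12 s=0: MISS | VC []
  [1] addr=0x1b2 blk=27 s=3: MISS | VC []
  [2] addr=0x109 blk=16 s=0: MISS | VC [12]
  [3] addr=0x1b1 blk=27 s=3: L1-HIT | VC [12]
  [4] addr=0x184 blk=24 s=0: MISS | VC [12, 16]
  [5] addr=0x1bc blk=27 s=3: L1-HIT | VC [12, 16]
  [6] addr=0xc1 blk=12 s=0: VC-HIT | VC [24, 16]
  [7] addr=0x102 blk=16 s=0: VC-HIT | VC [24, 12]
  [8] addr=0x1f8 blk=31 s=3: MISS | VC [24, 12, 27]
  [9] addr=0x1b5 blk=27 s=3: VC-HIT | VC [24, 12, 31]
  [10] addr=0x1bf blk=27 s=3: L1-HIT | VC [24, 12, 31]
  [11] addr=0x170 blk=23 s=3: MISS | VC [24, 12, 31, 27]
  [12] addr=0x17f blk=23 s=3: L1-HIT | VC [24, 12, 31, 27]
  [13] addr=0x10e blk=16 s=0: L1-HIT | VC [24, 12, 31, 27]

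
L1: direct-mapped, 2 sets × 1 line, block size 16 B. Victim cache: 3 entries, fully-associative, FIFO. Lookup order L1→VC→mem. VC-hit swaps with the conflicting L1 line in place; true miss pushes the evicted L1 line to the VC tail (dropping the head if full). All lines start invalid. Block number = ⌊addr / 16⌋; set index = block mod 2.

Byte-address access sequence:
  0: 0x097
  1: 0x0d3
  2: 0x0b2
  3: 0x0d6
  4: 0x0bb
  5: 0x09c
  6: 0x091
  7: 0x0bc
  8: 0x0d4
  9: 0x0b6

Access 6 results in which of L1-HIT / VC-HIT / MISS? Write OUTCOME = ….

#0 0x97→b9/s1 MISS; vc=[]
#1 0xd3→b13/s1 MISS; vc=[9]
#2 0xb2→b11/s1 MISS; vc=[9,13]
#3 0xd6→b13/s1 VC-HIT; vc=[9,11]
#4 0xbb→b11/s1 VC-HIT; vc=[9,13]
#5 0x9c→b9/s1 VC-HIT; vc=[11,13]
#6 0x91→b9/s1 L1-HIT; vc=[11,13]
#7 0xbc→b11/s1 VC-HIT; vc=[9,13]
#8 0xd4→b13/s1 VC-HIT; vc=[9,11]
#9 0xb6→b11/s1 VC-HIT; vc=[9,13]

OUTCOME = L1-HIT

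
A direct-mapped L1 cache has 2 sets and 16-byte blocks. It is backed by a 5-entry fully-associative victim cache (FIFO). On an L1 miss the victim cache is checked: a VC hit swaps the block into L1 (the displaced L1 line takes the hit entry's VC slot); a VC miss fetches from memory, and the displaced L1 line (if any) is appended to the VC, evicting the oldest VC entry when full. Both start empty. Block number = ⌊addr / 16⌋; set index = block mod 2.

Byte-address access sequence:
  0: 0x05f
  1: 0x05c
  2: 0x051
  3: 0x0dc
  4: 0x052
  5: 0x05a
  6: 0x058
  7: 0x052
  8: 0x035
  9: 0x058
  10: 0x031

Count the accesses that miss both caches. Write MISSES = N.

0: 0x5f (blk 5, set 1) → MISS  vc=[]
1: 0x5c (blk 5, set 1) → L1-HIT  vc=[]
2: 0x51 (blk 5, set 1) → L1-HIT  vc=[]
3: 0xdc (blk 13, set 1) → MISS  vc=[5]
4: 0x52 (blk 5, set 1) → VC-HIT  vc=[13]
5: 0x5a (blk 5, set 1) → L1-HIT  vc=[13]
6: 0x58 (blk 5, set 1) → L1-HIT  vc=[13]
7: 0x52 (blk 5, set 1) → L1-HIT  vc=[13]
8: 0x35 (blk 3, set 1) → MISS  vc=[13, 5]
9: 0x58 (blk 5, set 1) → VC-HIT  vc=[13, 3]
10: 0x31 (blk 3, set 1) → VC-HIT  vc=[13, 5]

MISSES = 3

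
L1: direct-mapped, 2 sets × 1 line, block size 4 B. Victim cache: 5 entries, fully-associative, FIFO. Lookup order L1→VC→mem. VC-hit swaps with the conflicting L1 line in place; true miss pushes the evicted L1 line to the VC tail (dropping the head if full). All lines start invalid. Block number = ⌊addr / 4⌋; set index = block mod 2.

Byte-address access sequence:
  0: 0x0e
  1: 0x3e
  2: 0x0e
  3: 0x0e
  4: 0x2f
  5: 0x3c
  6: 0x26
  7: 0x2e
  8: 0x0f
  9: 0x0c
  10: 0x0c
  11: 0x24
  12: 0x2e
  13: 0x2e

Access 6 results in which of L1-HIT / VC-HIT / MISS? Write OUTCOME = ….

#0 0xe→b3/s1 MISS; vc=[]
#1 0x3e→b15/s1 MISS; vc=[3]
#2 0xe→b3/s1 VC-HIT; vc=[15]
#3 0xe→b3/s1 L1-HIT; vc=[15]
#4 0x2f→b11/s1 MISS; vc=[15,3]
#5 0x3c→b15/s1 VC-HIT; vc=[11,3]
#6 0x26→b9/s1 MISS; vc=[11,3,15]
#7 0x2e→b11/s1 VC-HIT; vc=[9,3,15]
#8 0xf→b3/s1 VC-HIT; vc=[9,11,15]
#9 0xc→b3/s1 L1-HIT; vc=[9,11,15]
#10 0xc→b3/s1 L1-HIT; vc=[9,11,15]
#11 0x24→b9/s1 VC-HIT; vc=[3,11,15]
#12 0x2e→b11/s1 VC-HIT; vc=[3,9,15]
#13 0x2e→b11/s1 L1-HIT; vc=[3,9,15]

OUTCOME = MISS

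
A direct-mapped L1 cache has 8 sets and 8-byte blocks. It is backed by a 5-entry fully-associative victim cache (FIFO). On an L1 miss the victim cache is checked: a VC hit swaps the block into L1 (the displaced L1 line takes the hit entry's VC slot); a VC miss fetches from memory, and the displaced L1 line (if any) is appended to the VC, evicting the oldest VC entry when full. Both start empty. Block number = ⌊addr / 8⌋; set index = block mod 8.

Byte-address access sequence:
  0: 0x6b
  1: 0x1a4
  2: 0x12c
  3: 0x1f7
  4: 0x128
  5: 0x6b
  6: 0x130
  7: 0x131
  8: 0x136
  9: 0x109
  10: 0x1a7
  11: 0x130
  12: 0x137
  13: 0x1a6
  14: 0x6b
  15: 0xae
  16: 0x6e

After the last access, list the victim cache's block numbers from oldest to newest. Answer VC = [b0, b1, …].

  [0] addr=0x6b blk=13 s=5: MISS | VC []
  [1] addr=0x1a4 blk=52 s=4: MISS | VC []
  [2] addr=0x12c blk=37 s=5: MISS | VC [13]
  [3] addr=0x1f7 blk=62 s=6: MISS | VC [13]
  [4] addr=0x128 blk=37 s=5: L1-HIT | VC [13]
  [5] addr=0x6b blk=13 s=5: VC-HIT | VC [37]
  [6] addr=0x130 blk=38 s=6: MISS | VC [37, 62]
  [7] addr=0x131 blk=38 s=6: L1-HIT | VC [37, 62]
  [8] addr=0x136 blk=38 s=6: L1-HIT | VC [37, 62]
  [9] addr=0x109 blk=33 s=1: MISS | VC [37, 62]
  [10] addr=0x1a7 blk=52 s=4: L1-HIT | VC [37, 62]
  [11] addr=0x130 blk=38 s=6: L1-HIT | VC [37, 62]
  [12] addr=0x137 blk=38 s=6: L1-HIT | VC [37, 62]
  [13] addr=0x1a6 blk=52 s=4: L1-HIT | VC [37, 62]
  [14] addr=0x6b blk=13 s=5: L1-HIT | VC [37, 62]
  [15] addr=0xae blk=21 s=5: MISS | VC [37, 62, 13]
  [16] addr=0x6e blk=13 s=5: VC-HIT | VC [37, 62, 21]

VC = [37, 62, 21]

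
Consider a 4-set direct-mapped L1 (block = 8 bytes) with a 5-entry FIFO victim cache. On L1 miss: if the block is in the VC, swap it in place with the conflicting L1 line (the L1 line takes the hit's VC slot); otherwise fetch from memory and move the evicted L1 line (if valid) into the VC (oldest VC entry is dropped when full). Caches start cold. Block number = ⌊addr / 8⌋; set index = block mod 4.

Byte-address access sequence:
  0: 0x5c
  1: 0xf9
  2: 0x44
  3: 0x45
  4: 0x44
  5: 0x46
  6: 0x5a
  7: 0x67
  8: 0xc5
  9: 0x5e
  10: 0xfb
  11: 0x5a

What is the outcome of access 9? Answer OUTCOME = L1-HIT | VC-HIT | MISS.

  [0] addr=0x5c blk=11 s=3: MISS | VC []
  [1] addr=0xf9 blk=31 s=3: MISS | VC [11]
  [2] addr=0x44 blk=8 s=0: MISS | VC [11]
  [3] addr=0x45 blk=8 s=0: L1-HIT | VC [11]
  [4] addr=0x44 blk=8 s=0: L1-HIT | VC [11]
  [5] addr=0x46 blk=8 s=0: L1-HIT | VC [11]
  [6] addr=0x5a blk=11 s=3: VC-HIT | VC [31]
  [7] addr=0x67 blk=12 s=0: MISS | VC [31, 8]
  [8] addr=0xc5 blk=24 s=0: MISS | VC [31, 8, 12]
  [9] addr=0x5e blk=11 s=3: L1-HIT | VC [31, 8, 12]
  [10] addr=0xfb blk=31 s=3: VC-HIT | VC [11, 8, 12]
  [11] addr=0x5a blk=11 s=3: VC-HIT | VC [31, 8, 12]

OUTCOME = L1-HIT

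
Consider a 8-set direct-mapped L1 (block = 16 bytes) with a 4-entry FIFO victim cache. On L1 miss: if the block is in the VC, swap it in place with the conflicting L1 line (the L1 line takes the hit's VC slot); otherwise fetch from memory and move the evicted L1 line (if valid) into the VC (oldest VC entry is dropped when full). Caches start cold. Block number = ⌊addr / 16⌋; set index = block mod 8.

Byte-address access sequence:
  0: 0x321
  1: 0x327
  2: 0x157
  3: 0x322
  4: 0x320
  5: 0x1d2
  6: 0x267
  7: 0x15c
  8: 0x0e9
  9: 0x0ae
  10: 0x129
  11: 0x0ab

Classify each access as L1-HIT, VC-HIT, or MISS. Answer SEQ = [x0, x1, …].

SEQ = [MISS, L1-HIT, MISS, L1-HIT, L1-HIT, MISS, MISS, VC-HIT, MISS, MISS, MISS, VC-HIT]

  [0] addr=0x321 blk=50 s=2: MISS | VC []
  [1] addr=0x327 blk=50 s=2: L1-HIT | VC []
  [2] addr=0x157 blk=21 s=5: MISS | VC []
  [3] addr=0x322 blk=50 s=2: L1-HIT | VC []
  [4] addr=0x320 blk=50 s=2: L1-HIT | VC []
  [5] addr=0x1d2 blk=29 s=5: MISS | VC [21]
  [6] addr=0x267 blk=38 s=6: MISS | VC [21]
  [7] addr=0x15c blk=21 s=5: VC-HIT | VC [29]
  [8] addr=0xe9 blk=14 s=6: MISS | VC [29, 38]
  [9] addr=0xae blk=10 s=2: MISS | VC [29, 38, 50]
  [10] addr=0x129 blk=18 s=2: MISS | VC [29, 38, 50, 10]
  [11] addr=0xab blk=10 s=2: VC-HIT | VC [29, 38, 50, 18]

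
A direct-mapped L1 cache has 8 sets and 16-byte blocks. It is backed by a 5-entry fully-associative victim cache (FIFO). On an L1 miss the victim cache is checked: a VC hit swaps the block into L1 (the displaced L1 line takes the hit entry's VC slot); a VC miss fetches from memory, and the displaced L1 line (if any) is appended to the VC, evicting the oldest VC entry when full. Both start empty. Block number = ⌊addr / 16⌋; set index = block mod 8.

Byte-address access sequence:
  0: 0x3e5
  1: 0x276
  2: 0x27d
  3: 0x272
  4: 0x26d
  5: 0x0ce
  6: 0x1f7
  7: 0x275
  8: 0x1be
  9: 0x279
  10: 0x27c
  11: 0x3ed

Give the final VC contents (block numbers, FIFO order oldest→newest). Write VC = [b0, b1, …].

VC = [38, 31]

#0 0x3e5→b62/s6 MISS; vc=[]
#1 0x276→b39/s7 MISS; vc=[]
#2 0x27d→b39/s7 L1-HIT; vc=[]
#3 0x272→b39/s7 L1-HIT; vc=[]
#4 0x26d→b38/s6 MISS; vc=[62]
#5 0xce→b12/s4 MISS; vc=[62]
#6 0x1f7→b31/s7 MISS; vc=[62,39]
#7 0x275→b39/s7 VC-HIT; vc=[62,31]
#8 0x1be→b27/s3 MISS; vc=[62,31]
#9 0x279→b39/s7 L1-HIT; vc=[62,31]
#10 0x27c→b39/s7 L1-HIT; vc=[62,31]
#11 0x3ed→b62/s6 VC-HIT; vc=[38,31]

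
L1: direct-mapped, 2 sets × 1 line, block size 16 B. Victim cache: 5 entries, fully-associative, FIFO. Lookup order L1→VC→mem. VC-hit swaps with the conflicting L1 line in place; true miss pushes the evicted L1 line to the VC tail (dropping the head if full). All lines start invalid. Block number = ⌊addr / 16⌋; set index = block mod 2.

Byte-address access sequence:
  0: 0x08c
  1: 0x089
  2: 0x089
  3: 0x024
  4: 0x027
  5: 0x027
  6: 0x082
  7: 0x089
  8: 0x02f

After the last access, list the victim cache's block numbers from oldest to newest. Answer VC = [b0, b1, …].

0: 0x8c (blk 8, set 0) → MISS  vc=[]
1: 0x89 (blk 8, set 0) → L1-HIT  vc=[]
2: 0x89 (blk 8, set 0) → L1-HIT  vc=[]
3: 0x24 (blk 2, set 0) → MISS  vc=[8]
4: 0x27 (blk 2, set 0) → L1-HIT  vc=[8]
5: 0x27 (blk 2, set 0) → L1-HIT  vc=[8]
6: 0x82 (blk 8, set 0) → VC-HIT  vc=[2]
7: 0x89 (blk 8, set 0) → L1-HIT  vc=[2]
8: 0x2f (blk 2, set 0) → VC-HIT  vc=[8]

VC = [8]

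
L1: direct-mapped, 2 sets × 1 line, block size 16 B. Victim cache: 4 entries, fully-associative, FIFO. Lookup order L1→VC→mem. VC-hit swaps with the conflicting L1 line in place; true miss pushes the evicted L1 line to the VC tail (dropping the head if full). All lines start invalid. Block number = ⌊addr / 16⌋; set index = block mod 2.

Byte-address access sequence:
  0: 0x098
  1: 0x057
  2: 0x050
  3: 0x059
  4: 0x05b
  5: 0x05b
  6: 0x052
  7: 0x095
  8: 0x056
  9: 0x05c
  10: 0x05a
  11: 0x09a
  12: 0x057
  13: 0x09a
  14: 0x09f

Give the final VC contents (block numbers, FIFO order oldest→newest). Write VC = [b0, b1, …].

  [0] addr=0x98 blk=9 s=1: MISS | VC []
  [1] addr=0x57 blk=5 s=1: MISS | VC [9]
  [2] addr=0x50 blk=5 s=1: L1-HIT | VC [9]
  [3] addr=0x59 blk=5 s=1: L1-HIT | VC [9]
  [4] addr=0x5b blk=5 s=1: L1-HIT | VC [9]
  [5] addr=0x5b blk=5 s=1: L1-HIT | VC [9]
  [6] addr=0x52 blk=5 s=1: L1-HIT | VC [9]
  [7] addr=0x95 blk=9 s=1: VC-HIT | VC [5]
  [8] addr=0x56 blk=5 s=1: VC-HIT | VC [9]
  [9] addr=0x5c blk=5 s=1: L1-HIT | VC [9]
  [10] addr=0x5a blk=5 s=1: L1-HIT | VC [9]
  [11] addr=0x9a blk=9 s=1: VC-HIT | VC [5]
  [12] addr=0x57 blk=5 s=1: VC-HIT | VC [9]
  [13] addr=0x9a blk=9 s=1: VC-HIT | VC [5]
  [14] addr=0x9f blk=9 s=1: L1-HIT | VC [5]

VC = [5]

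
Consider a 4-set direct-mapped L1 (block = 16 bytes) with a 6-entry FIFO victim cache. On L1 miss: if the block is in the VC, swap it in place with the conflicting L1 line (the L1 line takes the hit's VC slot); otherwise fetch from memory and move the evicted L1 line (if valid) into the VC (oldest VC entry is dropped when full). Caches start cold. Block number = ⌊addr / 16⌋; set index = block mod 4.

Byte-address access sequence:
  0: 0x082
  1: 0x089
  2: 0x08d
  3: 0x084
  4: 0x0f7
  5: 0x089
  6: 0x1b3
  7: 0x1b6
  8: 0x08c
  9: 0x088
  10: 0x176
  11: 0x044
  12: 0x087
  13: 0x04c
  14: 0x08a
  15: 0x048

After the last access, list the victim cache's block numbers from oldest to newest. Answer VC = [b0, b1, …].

VC = [15, 27, 8]

  [0] addr=0x82 blk=8 s=0: MISS | VC []
  [1] addr=0x89 blk=8 s=0: L1-HIT | VC []
  [2] addr=0x8d blk=8 s=0: L1-HIT | VC []
  [3] addr=0x84 blk=8 s=0: L1-HIT | VC []
  [4] addr=0xf7 blk=15 s=3: MISS | VC []
  [5] addr=0x89 blk=8 s=0: L1-HIT | VC []
  [6] addr=0x1b3 blk=27 s=3: MISS | VC [15]
  [7] addr=0x1b6 blk=27 s=3: L1-HIT | VC [15]
  [8] addr=0x8c blk=8 s=0: L1-HIT | VC [15]
  [9] addr=0x88 blk=8 s=0: L1-HIT | VC [15]
  [10] addr=0x176 blk=23 s=3: MISS | VC [15, 27]
  [11] addr=0x44 blk=4 s=0: MISS | VC [15, 27, 8]
  [12] addr=0x87 blk=8 s=0: VC-HIT | VC [15, 27, 4]
  [13] addr=0x4c blk=4 s=0: VC-HIT | VC [15, 27, 8]
  [14] addr=0x8a blk=8 s=0: VC-HIT | VC [15, 27, 4]
  [15] addr=0x48 blk=4 s=0: VC-HIT | VC [15, 27, 8]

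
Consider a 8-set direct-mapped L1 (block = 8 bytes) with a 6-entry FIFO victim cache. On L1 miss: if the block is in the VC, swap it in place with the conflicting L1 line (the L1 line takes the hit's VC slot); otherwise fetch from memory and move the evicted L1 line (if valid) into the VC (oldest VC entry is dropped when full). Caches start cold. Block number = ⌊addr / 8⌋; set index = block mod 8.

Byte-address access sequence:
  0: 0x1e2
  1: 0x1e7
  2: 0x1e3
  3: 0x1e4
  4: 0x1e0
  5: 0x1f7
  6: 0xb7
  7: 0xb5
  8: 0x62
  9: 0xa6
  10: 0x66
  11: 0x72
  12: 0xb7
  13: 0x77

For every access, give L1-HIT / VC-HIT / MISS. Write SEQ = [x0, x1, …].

0: 0x1e2 (blk 60, set 4) → MISS  vc=[]
1: 0x1e7 (blk 60, set 4) → L1-HIT  vc=[]
2: 0x1e3 (blk 60, set 4) → L1-HIT  vc=[]
3: 0x1e4 (blk 60, set 4) → L1-HIT  vc=[]
4: 0x1e0 (blk 60, set 4) → L1-HIT  vc=[]
5: 0x1f7 (blk 62, set 6) → MISS  vc=[]
6: 0xb7 (blk 22, set 6) → MISS  vc=[62]
7: 0xb5 (blk 22, set 6) → L1-HIT  vc=[62]
8: 0x62 (blk 12, set 4) → MISS  vc=[62, 60]
9: 0xa6 (blk 20, set 4) → MISS  vc=[62, 60, 12]
10: 0x66 (blk 12, set 4) → VC-HIT  vc=[62, 60, 20]
11: 0x72 (blk 14, set 6) → MISS  vc=[62, 60, 20, 22]
12: 0xb7 (blk 22, set 6) → VC-HIT  vc=[62, 60, 20, 14]
13: 0x77 (blk 14, set 6) → VC-HIT  vc=[62, 60, 20, 22]

SEQ = [MISS, L1-HIT, L1-HIT, L1-HIT, L1-HIT, MISS, MISS, L1-HIT, MISS, MISS, VC-HIT, MISS, VC-HIT, VC-HIT]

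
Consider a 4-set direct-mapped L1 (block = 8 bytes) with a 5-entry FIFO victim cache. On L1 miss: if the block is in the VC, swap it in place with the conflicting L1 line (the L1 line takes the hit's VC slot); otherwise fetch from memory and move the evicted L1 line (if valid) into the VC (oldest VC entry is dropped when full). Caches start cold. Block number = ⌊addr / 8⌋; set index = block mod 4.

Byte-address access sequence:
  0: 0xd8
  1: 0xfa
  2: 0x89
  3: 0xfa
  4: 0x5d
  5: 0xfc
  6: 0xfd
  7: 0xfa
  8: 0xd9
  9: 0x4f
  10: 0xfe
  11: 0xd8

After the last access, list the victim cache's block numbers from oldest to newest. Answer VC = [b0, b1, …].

VC = [31, 11, 17]

0: 0xd8 (blk 27, set 3) → MISS  vc=[]
1: 0xfa (blk 31, set 3) → MISS  vc=[27]
2: 0x89 (blk 17, set 1) → MISS  vc=[27]
3: 0xfa (blk 31, set 3) → L1-HIT  vc=[27]
4: 0x5d (blk 11, set 3) → MISS  vc=[27, 31]
5: 0xfc (blk 31, set 3) → VC-HIT  vc=[27, 11]
6: 0xfd (blk 31, set 3) → L1-HIT  vc=[27, 11]
7: 0xfa (blk 31, set 3) → L1-HIT  vc=[27, 11]
8: 0xd9 (blk 27, set 3) → VC-HIT  vc=[31, 11]
9: 0x4f (blk 9, set 1) → MISS  vc=[31, 11, 17]
10: 0xfe (blk 31, set 3) → VC-HIT  vc=[27, 11, 17]
11: 0xd8 (blk 27, set 3) → VC-HIT  vc=[31, 11, 17]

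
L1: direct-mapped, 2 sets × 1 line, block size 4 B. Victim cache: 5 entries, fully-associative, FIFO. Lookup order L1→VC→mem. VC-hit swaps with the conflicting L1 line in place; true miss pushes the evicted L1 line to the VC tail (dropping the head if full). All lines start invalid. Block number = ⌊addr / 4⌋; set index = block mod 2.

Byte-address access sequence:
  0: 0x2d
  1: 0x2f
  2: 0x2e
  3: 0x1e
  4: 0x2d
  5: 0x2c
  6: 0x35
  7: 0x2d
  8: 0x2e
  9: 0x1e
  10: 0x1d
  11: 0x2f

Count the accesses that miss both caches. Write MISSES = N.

  [0] addr=0x2d blk=11 s=1: MISS | VC []
  [1] addr=0x2f blk=11 s=1: L1-HIT | VC []
  [2] addr=0x2e blk=11 s=1: L1-HIT | VC []
  [3] addr=0x1e blk=7 s=1: MISS | VC [11]
  [4] addr=0x2d blk=11 s=1: VC-HIT | VC [7]
  [5] addr=0x2c blk=11 s=1: L1-HIT | VC [7]
  [6] addr=0x35 blk=13 s=1: MISS | VC [7, 11]
  [7] addr=0x2d blk=11 s=1: VC-HIT | VC [7, 13]
  [8] addr=0x2e blk=11 s=1: L1-HIT | VC [7, 13]
  [9] addr=0x1e blk=7 s=1: VC-HIT | VC [11, 13]
  [10] addr=0x1d blk=7 s=1: L1-HIT | VC [11, 13]
  [11] addr=0x2f blk=11 s=1: VC-HIT | VC [7, 13]

MISSES = 3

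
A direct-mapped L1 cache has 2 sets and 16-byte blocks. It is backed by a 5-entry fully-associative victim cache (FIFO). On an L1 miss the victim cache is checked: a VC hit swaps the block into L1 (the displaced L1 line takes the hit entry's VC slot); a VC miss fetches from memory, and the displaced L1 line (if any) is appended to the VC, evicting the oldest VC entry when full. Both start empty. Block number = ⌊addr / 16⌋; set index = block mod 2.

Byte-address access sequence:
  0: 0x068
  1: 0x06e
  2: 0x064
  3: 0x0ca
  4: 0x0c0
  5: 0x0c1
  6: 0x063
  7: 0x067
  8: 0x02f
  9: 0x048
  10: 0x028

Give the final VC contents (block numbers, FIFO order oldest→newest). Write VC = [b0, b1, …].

VC = [12, 6, 4]

0: 0x68 (blk 6, set 0) → MISS  vc=[]
1: 0x6e (blk 6, set 0) → L1-HIT  vc=[]
2: 0x64 (blk 6, set 0) → L1-HIT  vc=[]
3: 0xca (blk 12, set 0) → MISS  vc=[6]
4: 0xc0 (blk 12, set 0) → L1-HIT  vc=[6]
5: 0xc1 (blk 12, set 0) → L1-HIT  vc=[6]
6: 0x63 (blk 6, set 0) → VC-HIT  vc=[12]
7: 0x67 (blk 6, set 0) → L1-HIT  vc=[12]
8: 0x2f (blk 2, set 0) → MISS  vc=[12, 6]
9: 0x48 (blk 4, set 0) → MISS  vc=[12, 6, 2]
10: 0x28 (blk 2, set 0) → VC-HIT  vc=[12, 6, 4]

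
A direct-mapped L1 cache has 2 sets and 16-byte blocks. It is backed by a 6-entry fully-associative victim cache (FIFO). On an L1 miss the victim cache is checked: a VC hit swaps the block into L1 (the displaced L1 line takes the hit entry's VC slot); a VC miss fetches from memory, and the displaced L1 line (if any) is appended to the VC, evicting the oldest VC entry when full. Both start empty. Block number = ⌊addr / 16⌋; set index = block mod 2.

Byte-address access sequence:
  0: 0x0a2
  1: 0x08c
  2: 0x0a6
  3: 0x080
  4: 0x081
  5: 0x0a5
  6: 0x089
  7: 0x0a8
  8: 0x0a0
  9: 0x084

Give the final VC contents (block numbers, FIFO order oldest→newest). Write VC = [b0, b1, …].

0: 0xa2 (blk 10, set 0) → MISS  vc=[]
1: 0x8c (blk 8, set 0) → MISS  vc=[10]
2: 0xa6 (blk 10, set 0) → VC-HIT  vc=[8]
3: 0x80 (blk 8, set 0) → VC-HIT  vc=[10]
4: 0x81 (blk 8, set 0) → L1-HIT  vc=[10]
5: 0xa5 (blk 10, set 0) → VC-HIT  vc=[8]
6: 0x89 (blk 8, set 0) → VC-HIT  vc=[10]
7: 0xa8 (blk 10, set 0) → VC-HIT  vc=[8]
8: 0xa0 (blk 10, set 0) → L1-HIT  vc=[8]
9: 0x84 (blk 8, set 0) → VC-HIT  vc=[10]

VC = [10]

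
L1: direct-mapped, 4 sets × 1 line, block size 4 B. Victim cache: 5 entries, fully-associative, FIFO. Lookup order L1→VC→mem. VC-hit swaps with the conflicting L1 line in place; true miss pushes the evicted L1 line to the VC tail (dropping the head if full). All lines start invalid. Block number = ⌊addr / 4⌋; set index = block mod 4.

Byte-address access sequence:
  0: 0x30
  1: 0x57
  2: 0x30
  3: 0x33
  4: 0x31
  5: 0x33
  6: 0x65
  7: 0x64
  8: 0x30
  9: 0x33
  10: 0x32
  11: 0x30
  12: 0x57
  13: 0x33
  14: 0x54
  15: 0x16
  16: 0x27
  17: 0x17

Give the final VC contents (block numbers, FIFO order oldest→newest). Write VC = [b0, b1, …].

VC = [25, 21, 9]

#0 0x30→b12/s0 MISS; vc=[]
#1 0x57→b21/s1 MISS; vc=[]
#2 0x30→b12/s0 L1-HIT; vc=[]
#3 0x33→b12/s0 L1-HIT; vc=[]
#4 0x31→b12/s0 L1-HIT; vc=[]
#5 0x33→b12/s0 L1-HIT; vc=[]
#6 0x65→b25/s1 MISS; vc=[21]
#7 0x64→b25/s1 L1-HIT; vc=[21]
#8 0x30→b12/s0 L1-HIT; vc=[21]
#9 0x33→b12/s0 L1-HIT; vc=[21]
#10 0x32→b12/s0 L1-HIT; vc=[21]
#11 0x30→b12/s0 L1-HIT; vc=[21]
#12 0x57→b21/s1 VC-HIT; vc=[25]
#13 0x33→b12/s0 L1-HIT; vc=[25]
#14 0x54→b21/s1 L1-HIT; vc=[25]
#15 0x16→b5/s1 MISS; vc=[25,21]
#16 0x27→b9/s1 MISS; vc=[25,21,5]
#17 0x17→b5/s1 VC-HIT; vc=[25,21,9]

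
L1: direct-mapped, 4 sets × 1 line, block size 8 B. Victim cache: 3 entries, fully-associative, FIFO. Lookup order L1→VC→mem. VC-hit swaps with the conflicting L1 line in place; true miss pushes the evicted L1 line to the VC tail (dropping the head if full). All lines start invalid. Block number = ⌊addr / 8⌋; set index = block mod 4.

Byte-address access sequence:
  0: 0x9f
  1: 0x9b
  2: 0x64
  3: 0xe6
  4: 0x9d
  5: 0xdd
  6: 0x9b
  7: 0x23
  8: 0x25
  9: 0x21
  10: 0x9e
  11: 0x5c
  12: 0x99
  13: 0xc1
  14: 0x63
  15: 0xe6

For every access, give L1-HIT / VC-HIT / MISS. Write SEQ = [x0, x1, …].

SEQ = [MISS, L1-HIT, MISS, MISS, L1-HIT, MISS, VC-HIT, MISS, L1-HIT, L1-HIT, L1-HIT, MISS, VC-HIT, MISS, MISS, MISS]

  [0] addr=0x9f blk=19 s=3: MISS | VC []
  [1] addr=0x9b blk=19 s=3: L1-HIT | VC []
  [2] addr=0x64 blk=12 s=0: MISS | VC []
  [3] addr=0xe6 blk=28 s=0: MISS | VC [12]
  [4] addr=0x9d blk=19 s=3: L1-HIT | VC [12]
  [5] addr=0xdd blk=27 s=3: MISS | VC [12, 19]
  [6] addr=0x9b blk=19 s=3: VC-HIT | VC [12, 27]
  [7] addr=0x23 blk=4 s=0: MISS | VC [12, 27, 28]
  [8] addr=0x25 blk=4 s=0: L1-HIT | VC [12, 27, 28]
  [9] addr=0x21 blk=4 s=0: L1-HIT | VC [12, 27, 28]
  [10] addr=0x9e blk=19 s=3: L1-HIT | VC [12, 27, 28]
  [11] addr=0x5c blk=11 s=3: MISS | VC [27, 28, 19]
  [12] addr=0x99 blk=19 s=3: VC-HIT | VC [27, 28, 11]
  [13] addr=0xc1 blk=24 s=0: MISS | VC [28, 11, 4]
  [14] addr=0x63 blk=12 s=0: MISS | VC [11, 4, 24]
  [15] addr=0xe6 blk=28 s=0: MISS | VC [4, 24, 12]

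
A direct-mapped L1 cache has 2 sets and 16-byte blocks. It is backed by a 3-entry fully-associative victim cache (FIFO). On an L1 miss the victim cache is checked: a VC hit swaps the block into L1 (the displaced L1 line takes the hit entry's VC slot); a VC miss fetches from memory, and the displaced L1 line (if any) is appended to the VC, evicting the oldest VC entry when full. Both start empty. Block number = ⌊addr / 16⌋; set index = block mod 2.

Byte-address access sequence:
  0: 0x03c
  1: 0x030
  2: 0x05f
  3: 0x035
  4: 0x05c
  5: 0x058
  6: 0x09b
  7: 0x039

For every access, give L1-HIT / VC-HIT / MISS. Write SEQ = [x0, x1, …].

#0 0x3c→b3/s1 MISS; vc=[]
#1 0x30→b3/s1 L1-HIT; vc=[]
#2 0x5f→b5/s1 MISS; vc=[3]
#3 0x35→b3/s1 VC-HIT; vc=[5]
#4 0x5c→b5/s1 VC-HIT; vc=[3]
#5 0x58→b5/s1 L1-HIT; vc=[3]
#6 0x9b→b9/s1 MISS; vc=[3,5]
#7 0x39→b3/s1 VC-HIT; vc=[9,5]

SEQ = [MISS, L1-HIT, MISS, VC-HIT, VC-HIT, L1-HIT, MISS, VC-HIT]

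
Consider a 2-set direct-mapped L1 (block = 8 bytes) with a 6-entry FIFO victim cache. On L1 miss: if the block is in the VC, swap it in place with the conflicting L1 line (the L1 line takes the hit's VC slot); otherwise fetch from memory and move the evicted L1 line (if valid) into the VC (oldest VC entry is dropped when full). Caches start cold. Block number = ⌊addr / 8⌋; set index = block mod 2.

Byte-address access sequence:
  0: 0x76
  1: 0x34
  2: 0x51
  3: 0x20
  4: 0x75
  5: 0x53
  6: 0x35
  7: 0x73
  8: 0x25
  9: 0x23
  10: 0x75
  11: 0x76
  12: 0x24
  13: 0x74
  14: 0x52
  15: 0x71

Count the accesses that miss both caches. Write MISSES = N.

  [0] addr=0x76 blk=14 s=0: MISS | VC []
  [1] addr=0x34 blk=6 s=0: MISS | VC [14]
  [2] addr=0x51 blk=10 s=0: MISS | VC [14, 6]
  [3] addr=0x20 blk=4 s=0: MISS | VC [14, 6, 10]
  [4] addr=0x75 blk=14 s=0: VC-HIT | VC [4, 6, 10]
  [5] addr=0x53 blk=10 s=0: VC-HIT | VC [4, 6, 14]
  [6] addr=0x35 blk=6 s=0: VC-HIT | VC [4, 10, 14]
  [7] addr=0x73 blk=14 s=0: VC-HIT | VC [4, 10, 6]
  [8] addr=0x25 blk=4 s=0: VC-HIT | VC [14, 10, 6]
  [9] addr=0x23 blk=4 s=0: L1-HIT | VC [14, 10, 6]
  [10] addr=0x75 blk=14 s=0: VC-HIT | VC [4, 10, 6]
  [11] addr=0x76 blk=14 s=0: L1-HIT | VC [4, 10, 6]
  [12] addr=0x24 blk=4 s=0: VC-HIT | VC [14, 10, 6]
  [13] addr=0x74 blk=14 s=0: VC-HIT | VC [4, 10, 6]
  [14] addr=0x52 blk=10 s=0: VC-HIT | VC [4, 14, 6]
  [15] addr=0x71 blk=14 s=0: VC-HIT | VC [4, 10, 6]

MISSES = 4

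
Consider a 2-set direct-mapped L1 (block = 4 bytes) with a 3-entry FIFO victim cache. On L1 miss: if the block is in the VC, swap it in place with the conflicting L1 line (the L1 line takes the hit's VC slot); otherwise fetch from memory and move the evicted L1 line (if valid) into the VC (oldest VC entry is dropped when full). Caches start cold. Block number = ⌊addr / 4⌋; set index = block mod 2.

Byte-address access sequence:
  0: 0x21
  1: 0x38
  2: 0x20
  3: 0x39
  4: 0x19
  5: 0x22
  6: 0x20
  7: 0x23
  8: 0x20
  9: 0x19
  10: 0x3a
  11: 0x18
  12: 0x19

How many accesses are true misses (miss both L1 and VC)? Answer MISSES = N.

MISSES = 3

#0 0x21→b8/s0 MISS; vc=[]
#1 0x38→b14/s0 MISS; vc=[8]
#2 0x20→b8/s0 VC-HIT; vc=[14]
#3 0x39→b14/s0 VC-HIT; vc=[8]
#4 0x19→b6/s0 MISS; vc=[8,14]
#5 0x22→b8/s0 VC-HIT; vc=[6,14]
#6 0x20→b8/s0 L1-HIT; vc=[6,14]
#7 0x23→b8/s0 L1-HIT; vc=[6,14]
#8 0x20→b8/s0 L1-HIT; vc=[6,14]
#9 0x19→b6/s0 VC-HIT; vc=[8,14]
#10 0x3a→b14/s0 VC-HIT; vc=[8,6]
#11 0x18→b6/s0 VC-HIT; vc=[8,14]
#12 0x19→b6/s0 L1-HIT; vc=[8,14]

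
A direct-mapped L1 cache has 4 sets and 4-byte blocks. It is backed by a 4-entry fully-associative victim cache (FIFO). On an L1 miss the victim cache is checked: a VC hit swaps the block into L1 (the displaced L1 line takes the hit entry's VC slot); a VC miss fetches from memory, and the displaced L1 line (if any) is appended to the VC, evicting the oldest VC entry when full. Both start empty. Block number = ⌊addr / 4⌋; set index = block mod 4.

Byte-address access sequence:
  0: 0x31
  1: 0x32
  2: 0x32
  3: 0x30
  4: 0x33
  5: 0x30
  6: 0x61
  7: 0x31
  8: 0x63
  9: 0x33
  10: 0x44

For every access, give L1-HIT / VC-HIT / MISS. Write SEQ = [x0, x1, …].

#0 0x31→b12/s0 MISS; vc=[]
#1 0x32→b12/s0 L1-HIT; vc=[]
#2 0x32→b12/s0 L1-HIT; vc=[]
#3 0x30→b12/s0 L1-HIT; vc=[]
#4 0x33→b12/s0 L1-HIT; vc=[]
#5 0x30→b12/s0 L1-HIT; vc=[]
#6 0x61→b24/s0 MISS; vc=[12]
#7 0x31→b12/s0 VC-HIT; vc=[24]
#8 0x63→b24/s0 VC-HIT; vc=[12]
#9 0x33→b12/s0 VC-HIT; vc=[24]
#10 0x44→b17/s1 MISS; vc=[24]

SEQ = [MISS, L1-HIT, L1-HIT, L1-HIT, L1-HIT, L1-HIT, MISS, VC-HIT, VC-HIT, VC-HIT, MISS]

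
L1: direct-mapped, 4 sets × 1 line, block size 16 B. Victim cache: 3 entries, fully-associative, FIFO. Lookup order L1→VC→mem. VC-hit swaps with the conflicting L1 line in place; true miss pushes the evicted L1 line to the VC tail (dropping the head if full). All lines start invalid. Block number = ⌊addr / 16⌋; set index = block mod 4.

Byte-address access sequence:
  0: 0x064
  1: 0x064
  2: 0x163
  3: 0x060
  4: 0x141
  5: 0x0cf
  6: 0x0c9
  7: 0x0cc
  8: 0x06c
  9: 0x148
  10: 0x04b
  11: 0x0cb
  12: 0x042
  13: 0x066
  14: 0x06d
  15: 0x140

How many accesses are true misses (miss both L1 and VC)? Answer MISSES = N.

MISSES = 5

0: 0x64 (blk 6, set 2) → MISS  vc=[]
1: 0x64 (blk 6, set 2) → L1-HIT  vc=[]
2: 0x163 (blk 22, set 2) → MISS  vc=[6]
3: 0x60 (blk 6, set 2) → VC-HIT  vc=[22]
4: 0x141 (blk 20, set 0) → MISS  vc=[22]
5: 0xcf (blk 12, set 0) → MISS  vc=[22, 20]
6: 0xc9 (blk 12, set 0) → L1-HIT  vc=[22, 20]
7: 0xcc (blk 12, set 0) → L1-HIT  vc=[22, 20]
8: 0x6c (blk 6, set 2) → L1-HIT  vc=[22, 20]
9: 0x148 (blk 20, set 0) → VC-HIT  vc=[22, 12]
10: 0x4b (blk 4, set 0) → MISS  vc=[22, 12, 20]
11: 0xcb (blk 12, set 0) → VC-HIT  vc=[22, 4, 20]
12: 0x42 (blk 4, set 0) → VC-HIT  vc=[22, 12, 20]
13: 0x66 (blk 6, set 2) → L1-HIT  vc=[22, 12, 20]
14: 0x6d (blk 6, set 2) → L1-HIT  vc=[22, 12, 20]
15: 0x140 (blk 20, set 0) → VC-HIT  vc=[22, 12, 4]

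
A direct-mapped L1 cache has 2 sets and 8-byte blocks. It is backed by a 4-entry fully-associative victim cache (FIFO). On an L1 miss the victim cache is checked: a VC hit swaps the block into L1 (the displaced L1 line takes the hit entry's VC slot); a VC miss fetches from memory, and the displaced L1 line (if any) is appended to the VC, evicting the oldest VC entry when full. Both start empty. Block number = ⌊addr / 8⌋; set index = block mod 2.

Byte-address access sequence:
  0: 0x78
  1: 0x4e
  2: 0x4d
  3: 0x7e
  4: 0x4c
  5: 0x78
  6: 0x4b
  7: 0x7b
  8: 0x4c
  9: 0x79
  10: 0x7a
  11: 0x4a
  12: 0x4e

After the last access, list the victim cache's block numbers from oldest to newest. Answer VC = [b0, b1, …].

0: 0x78 (blk 15, set 1) → MISS  vc=[]
1: 0x4e (blk 9, set 1) → MISS  vc=[15]
2: 0x4d (blk 9, set 1) → L1-HIT  vc=[15]
3: 0x7e (blk 15, set 1) → VC-HIT  vc=[9]
4: 0x4c (blk 9, set 1) → VC-HIT  vc=[15]
5: 0x78 (blk 15, set 1) → VC-HIT  vc=[9]
6: 0x4b (blk 9, set 1) → VC-HIT  vc=[15]
7: 0x7b (blk 15, set 1) → VC-HIT  vc=[9]
8: 0x4c (blk 9, set 1) → VC-HIT  vc=[15]
9: 0x79 (blk 15, set 1) → VC-HIT  vc=[9]
10: 0x7a (blk 15, set 1) → L1-HIT  vc=[9]
11: 0x4a (blk 9, set 1) → VC-HIT  vc=[15]
12: 0x4e (blk 9, set 1) → L1-HIT  vc=[15]

VC = [15]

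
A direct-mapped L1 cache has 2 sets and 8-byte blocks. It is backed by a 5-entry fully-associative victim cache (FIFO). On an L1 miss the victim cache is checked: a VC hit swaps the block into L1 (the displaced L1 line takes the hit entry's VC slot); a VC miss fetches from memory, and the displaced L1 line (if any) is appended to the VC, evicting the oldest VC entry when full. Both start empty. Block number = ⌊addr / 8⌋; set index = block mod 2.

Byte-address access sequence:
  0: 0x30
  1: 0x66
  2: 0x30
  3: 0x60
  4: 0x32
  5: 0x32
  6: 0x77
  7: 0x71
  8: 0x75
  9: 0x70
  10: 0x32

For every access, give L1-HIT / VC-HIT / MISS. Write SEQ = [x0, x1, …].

  [0] addr=0x30 blk=6 s=0: MISS | VC []
  [1] addr=0x66 blk=12 s=0: MISS | VC [6]
  [2] addr=0x30 blk=6 s=0: VC-HIT | VC [12]
  [3] addr=0x60 blk=12 s=0: VC-HIT | VC [6]
  [4] addr=0x32 blk=6 s=0: VC-HIT | VC [12]
  [5] addr=0x32 blk=6 s=0: L1-HIT | VC [12]
  [6] addr=0x77 blk=14 s=0: MISS | VC [12, 6]
  [7] addr=0x71 blk=14 s=0: L1-HIT | VC [12, 6]
  [8] addr=0x75 blk=14 s=0: L1-HIT | VC [12, 6]
  [9] addr=0x70 blk=14 s=0: L1-HIT | VC [12, 6]
  [10] addr=0x32 blk=6 s=0: VC-HIT | VC [12, 14]

SEQ = [MISS, MISS, VC-HIT, VC-HIT, VC-HIT, L1-HIT, MISS, L1-HIT, L1-HIT, L1-HIT, VC-HIT]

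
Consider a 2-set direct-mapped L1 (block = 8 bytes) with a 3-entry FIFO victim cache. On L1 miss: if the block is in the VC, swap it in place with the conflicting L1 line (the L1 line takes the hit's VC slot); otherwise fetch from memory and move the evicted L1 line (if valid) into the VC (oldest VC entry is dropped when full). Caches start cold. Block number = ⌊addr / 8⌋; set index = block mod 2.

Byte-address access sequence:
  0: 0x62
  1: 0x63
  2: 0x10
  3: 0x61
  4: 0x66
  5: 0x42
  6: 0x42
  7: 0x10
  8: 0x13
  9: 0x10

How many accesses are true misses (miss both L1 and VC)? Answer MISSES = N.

MISSES = 3

#0 0x62→b12/s0 MISS; vc=[]
#1 0x63→b12/s0 L1-HIT; vc=[]
#2 0x10→b2/s0 MISS; vc=[12]
#3 0x61→b12/s0 VC-HIT; vc=[2]
#4 0x66→b12/s0 L1-HIT; vc=[2]
#5 0x42→b8/s0 MISS; vc=[2,12]
#6 0x42→b8/s0 L1-HIT; vc=[2,12]
#7 0x10→b2/s0 VC-HIT; vc=[8,12]
#8 0x13→b2/s0 L1-HIT; vc=[8,12]
#9 0x10→b2/s0 L1-HIT; vc=[8,12]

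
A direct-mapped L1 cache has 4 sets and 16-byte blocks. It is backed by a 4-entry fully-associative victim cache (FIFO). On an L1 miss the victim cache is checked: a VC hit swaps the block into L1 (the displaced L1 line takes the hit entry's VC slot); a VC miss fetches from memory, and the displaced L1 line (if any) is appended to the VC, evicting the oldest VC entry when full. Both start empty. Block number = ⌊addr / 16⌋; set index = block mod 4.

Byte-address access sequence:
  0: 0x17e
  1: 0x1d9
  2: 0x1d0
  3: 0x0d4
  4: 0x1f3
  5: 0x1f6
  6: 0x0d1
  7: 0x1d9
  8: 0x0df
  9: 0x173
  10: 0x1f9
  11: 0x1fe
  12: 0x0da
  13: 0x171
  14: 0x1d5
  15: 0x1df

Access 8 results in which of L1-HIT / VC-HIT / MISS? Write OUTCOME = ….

OUTCOME = VC-HIT

  [0] addr=0x17e blk=23 s=3: MISS | VC []
  [1] addr=0x1d9 blk=29 s=1: MISS | VC []
  [2] addr=0x1d0 blk=29 s=1: L1-HIT | VC []
  [3] addr=0xd4 blk=13 s=1: MISS | VC [29]
  [4] addr=0x1f3 blk=31 s=3: MISS | VC [29, 23]
  [5] addr=0x1f6 blk=31 s=3: L1-HIT | VC [29, 23]
  [6] addr=0xd1 blk=13 s=1: L1-HIT | VC [29, 23]
  [7] addr=0x1d9 blk=29 s=1: VC-HIT | VC [13, 23]
  [8] addr=0xdf blk=13 s=1: VC-HIT | VC [29, 23]
  [9] addr=0x173 blk=23 s=3: VC-HIT | VC [29, 31]
  [10] addr=0x1f9 blk=31 s=3: VC-HIT | VC [29, 23]
  [11] addr=0x1fe blk=31 s=3: L1-HIT | VC [29, 23]
  [12] addr=0xda blk=13 s=1: L1-HIT | VC [29, 23]
  [13] addr=0x171 blk=23 s=3: VC-HIT | VC [29, 31]
  [14] addr=0x1d5 blk=29 s=1: VC-HIT | VC [13, 31]
  [15] addr=0x1df blk=29 s=1: L1-HIT | VC [13, 31]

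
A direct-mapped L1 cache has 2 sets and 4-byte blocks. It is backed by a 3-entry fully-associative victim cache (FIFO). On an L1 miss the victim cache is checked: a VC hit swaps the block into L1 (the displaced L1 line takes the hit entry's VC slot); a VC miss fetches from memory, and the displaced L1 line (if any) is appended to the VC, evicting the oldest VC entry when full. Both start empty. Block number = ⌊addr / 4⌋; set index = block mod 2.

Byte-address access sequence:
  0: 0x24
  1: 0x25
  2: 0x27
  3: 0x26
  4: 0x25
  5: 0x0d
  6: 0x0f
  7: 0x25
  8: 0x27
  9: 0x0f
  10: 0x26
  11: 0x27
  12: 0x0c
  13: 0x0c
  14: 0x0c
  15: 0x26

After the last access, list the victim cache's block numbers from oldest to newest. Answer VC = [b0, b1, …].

#0 0x24→b9/s1 MISS; vc=[]
#1 0x25→b9/s1 L1-HIT; vc=[]
#2 0x27→b9/s1 L1-HIT; vc=[]
#3 0x26→b9/s1 L1-HIT; vc=[]
#4 0x25→b9/s1 L1-HIT; vc=[]
#5 0xd→b3/s1 MISS; vc=[9]
#6 0xf→b3/s1 L1-HIT; vc=[9]
#7 0x25→b9/s1 VC-HIT; vc=[3]
#8 0x27→b9/s1 L1-HIT; vc=[3]
#9 0xf→b3/s1 VC-HIT; vc=[9]
#10 0x26→b9/s1 VC-HIT; vc=[3]
#11 0x27→b9/s1 L1-HIT; vc=[3]
#12 0xc→b3/s1 VC-HIT; vc=[9]
#13 0xc→b3/s1 L1-HIT; vc=[9]
#14 0xc→b3/s1 L1-HIT; vc=[9]
#15 0x26→b9/s1 VC-HIT; vc=[3]

VC = [3]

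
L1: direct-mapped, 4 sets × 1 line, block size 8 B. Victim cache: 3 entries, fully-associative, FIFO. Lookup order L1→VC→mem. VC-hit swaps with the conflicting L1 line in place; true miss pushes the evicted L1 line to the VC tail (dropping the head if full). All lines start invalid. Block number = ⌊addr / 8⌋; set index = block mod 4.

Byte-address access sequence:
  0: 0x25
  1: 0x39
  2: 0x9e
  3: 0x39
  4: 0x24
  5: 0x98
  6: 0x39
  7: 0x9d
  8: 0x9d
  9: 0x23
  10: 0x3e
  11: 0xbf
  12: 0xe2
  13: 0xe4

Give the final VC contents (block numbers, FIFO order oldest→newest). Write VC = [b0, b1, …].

  [0] addr=0x25 blk=4 s=0: MISS | VC []
  [1] addr=0x39 blk=7 s=3: MISS | VC []
  [2] addr=0x9e blk=19 s=3: MISS | VC [7]
  [3] addr=0x39 blk=7 s=3: VC-HIT | VC [19]
  [4] addr=0x24 blk=4 s=0: L1-HIT | VC [19]
  [5] addr=0x98 blk=19 s=3: VC-HIT | VC [7]
  [6] addr=0x39 blk=7 s=3: VC-HIT | VC [19]
  [7] addr=0x9d blk=19 s=3: VC-HIT | VC [7]
  [8] addr=0x9d blk=19 s=3: L1-HIT | VC [7]
  [9] addr=0x23 blk=4 s=0: L1-HIT | VC [7]
  [10] addr=0x3e blk=7 s=3: VC-HIT | VC [19]
  [11] addr=0xbf blk=23 s=3: MISS | VC [19, 7]
  [12] addr=0xe2 blk=28 s=0: MISS | VC [19, 7, 4]
  [13] addr=0xe4 blk=28 s=0: L1-HIT | VC [19, 7, 4]

VC = [19, 7, 4]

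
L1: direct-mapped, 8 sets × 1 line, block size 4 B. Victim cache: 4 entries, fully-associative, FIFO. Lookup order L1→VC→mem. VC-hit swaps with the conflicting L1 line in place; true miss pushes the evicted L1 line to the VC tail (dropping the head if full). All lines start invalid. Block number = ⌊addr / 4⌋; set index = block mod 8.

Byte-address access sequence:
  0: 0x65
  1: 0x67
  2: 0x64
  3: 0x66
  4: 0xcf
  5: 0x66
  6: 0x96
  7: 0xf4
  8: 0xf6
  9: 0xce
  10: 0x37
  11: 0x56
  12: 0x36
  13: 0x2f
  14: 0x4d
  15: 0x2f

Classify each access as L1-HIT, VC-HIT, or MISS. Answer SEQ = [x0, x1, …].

SEQ = [MISS, L1-HIT, L1-HIT, L1-HIT, MISS, L1-HIT, MISS, MISS, L1-HIT, L1-HIT, MISS, MISS, VC-HIT, MISS, MISS, VC-HIT]

0: 0x65 (blk 25, set 1) → MISS  vc=[]
1: 0x67 (blk 25, set 1) → L1-HIT  vc=[]
2: 0x64 (blk 25, set 1) → L1-HIT  vc=[]
3: 0x66 (blk 25, set 1) → L1-HIT  vc=[]
4: 0xcf (blk 51, set 3) → MISS  vc=[]
5: 0x66 (blk 25, set 1) → L1-HIT  vc=[]
6: 0x96 (blk 37, set 5) → MISS  vc=[]
7: 0xf4 (blk 61, set 5) → MISS  vc=[37]
8: 0xf6 (blk 61, set 5) → L1-HIT  vc=[37]
9: 0xce (blk 51, set 3) → L1-HIT  vc=[37]
10: 0x37 (blk 13, set 5) → MISS  vc=[37, 61]
11: 0x56 (blk 21, set 5) → MISS  vc=[37, 61, 13]
12: 0x36 (blk 13, set 5) → VC-HIT  vc=[37, 61, 21]
13: 0x2f (blk 11, set 3) → MISS  vc=[37, 61, 21, 51]
14: 0x4d (blk 19, set 3) → MISS  vc=[61, 21, 51, 11]
15: 0x2f (blk 11, set 3) → VC-HIT  vc=[61, 21, 51, 19]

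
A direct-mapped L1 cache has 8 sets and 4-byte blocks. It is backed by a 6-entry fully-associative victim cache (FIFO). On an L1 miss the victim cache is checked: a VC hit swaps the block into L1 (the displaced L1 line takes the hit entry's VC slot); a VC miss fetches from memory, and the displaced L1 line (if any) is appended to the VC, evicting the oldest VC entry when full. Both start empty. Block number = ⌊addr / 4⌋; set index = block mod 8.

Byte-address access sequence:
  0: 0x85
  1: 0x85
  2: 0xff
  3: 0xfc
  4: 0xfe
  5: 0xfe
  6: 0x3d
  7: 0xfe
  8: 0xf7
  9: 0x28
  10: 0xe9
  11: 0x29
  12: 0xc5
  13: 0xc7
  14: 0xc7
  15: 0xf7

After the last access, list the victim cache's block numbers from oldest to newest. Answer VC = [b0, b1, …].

#0 0x85→b33/s1 MISS; vc=[]
#1 0x85→b33/s1 L1-HIT; vc=[]
#2 0xff→b63/s7 MISS; vc=[]
#3 0xfc→b63/s7 L1-HIT; vc=[]
#4 0xfe→b63/s7 L1-HIT; vc=[]
#5 0xfe→b63/s7 L1-HIT; vc=[]
#6 0x3d→b15/s7 MISS; vc=[63]
#7 0xfe→b63/s7 VC-HIT; vc=[15]
#8 0xf7→b61/s5 MISS; vc=[15]
#9 0x28→b10/s2 MISS; vc=[15]
#10 0xe9→b58/s2 MISS; vc=[15,10]
#11 0x29→b10/s2 VC-HIT; vc=[15,58]
#12 0xc5→b49/s1 MISS; vc=[15,58,33]
#13 0xc7→b49/s1 L1-HIT; vc=[15,58,33]
#14 0xc7→b49/s1 L1-HIT; vc=[15,58,33]
#15 0xf7→b61/s5 L1-HIT; vc=[15,58,33]

VC = [15, 58, 33]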